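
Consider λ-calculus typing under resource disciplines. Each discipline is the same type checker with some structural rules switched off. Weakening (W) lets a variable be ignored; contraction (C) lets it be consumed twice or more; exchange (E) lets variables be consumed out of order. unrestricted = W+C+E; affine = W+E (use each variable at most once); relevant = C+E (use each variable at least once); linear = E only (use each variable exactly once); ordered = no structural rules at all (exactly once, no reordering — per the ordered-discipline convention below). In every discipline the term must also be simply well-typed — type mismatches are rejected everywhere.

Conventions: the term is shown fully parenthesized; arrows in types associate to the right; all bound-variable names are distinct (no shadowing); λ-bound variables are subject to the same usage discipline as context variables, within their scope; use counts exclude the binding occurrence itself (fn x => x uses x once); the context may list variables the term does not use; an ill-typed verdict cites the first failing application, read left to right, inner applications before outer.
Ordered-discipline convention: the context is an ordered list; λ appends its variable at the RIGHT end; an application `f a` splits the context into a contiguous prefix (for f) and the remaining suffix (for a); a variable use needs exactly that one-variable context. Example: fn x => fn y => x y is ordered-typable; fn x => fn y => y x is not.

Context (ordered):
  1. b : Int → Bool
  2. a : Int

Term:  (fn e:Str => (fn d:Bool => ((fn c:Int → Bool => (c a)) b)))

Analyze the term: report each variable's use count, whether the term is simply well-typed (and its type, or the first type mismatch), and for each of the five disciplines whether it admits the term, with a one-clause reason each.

counts: b ×1; a ×1; e [bound] ×0; d [bound] ×0; c [bound] ×1
use order (left to right): c, a, b
typing: the term checks, with type Str → Bool → Bool
ordered: ✗ — e, d left unused
linear: ✗ — e, d left unused
affine: ✓ — none of b, a, e, d, c used more than once
relevant: ✗ — e, d left unused
unrestricted: ✓ — well-typed at Str → Bool → Bool; no restrictions here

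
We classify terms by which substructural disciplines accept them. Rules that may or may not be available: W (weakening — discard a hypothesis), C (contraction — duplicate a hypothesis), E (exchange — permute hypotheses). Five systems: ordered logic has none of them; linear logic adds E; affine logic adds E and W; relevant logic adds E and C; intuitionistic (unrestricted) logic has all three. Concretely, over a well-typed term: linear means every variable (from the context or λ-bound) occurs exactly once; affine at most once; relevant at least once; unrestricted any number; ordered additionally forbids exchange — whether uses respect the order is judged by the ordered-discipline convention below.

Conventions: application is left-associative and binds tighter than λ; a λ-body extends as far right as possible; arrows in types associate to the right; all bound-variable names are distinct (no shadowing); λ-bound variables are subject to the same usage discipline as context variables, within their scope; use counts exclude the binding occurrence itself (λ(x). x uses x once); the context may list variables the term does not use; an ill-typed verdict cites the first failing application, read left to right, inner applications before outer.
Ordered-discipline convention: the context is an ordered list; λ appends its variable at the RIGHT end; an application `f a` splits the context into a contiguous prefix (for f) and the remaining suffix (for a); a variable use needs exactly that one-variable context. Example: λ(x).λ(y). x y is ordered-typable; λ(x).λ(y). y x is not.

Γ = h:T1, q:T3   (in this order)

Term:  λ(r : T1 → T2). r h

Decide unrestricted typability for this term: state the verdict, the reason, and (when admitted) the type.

yes — typability at (T1 → T2) → T2 is all that's needed; term : (T1 → T2) → T2
counts: h: 1×; q: 0×; r (λ-bound): 1×
uses in reading order: r, h
typing: well-typed — term : (T1 → T2) → T2
summary: ordered ✗; linear ✗; affine ✓; relevant ✗; unrestricted ✓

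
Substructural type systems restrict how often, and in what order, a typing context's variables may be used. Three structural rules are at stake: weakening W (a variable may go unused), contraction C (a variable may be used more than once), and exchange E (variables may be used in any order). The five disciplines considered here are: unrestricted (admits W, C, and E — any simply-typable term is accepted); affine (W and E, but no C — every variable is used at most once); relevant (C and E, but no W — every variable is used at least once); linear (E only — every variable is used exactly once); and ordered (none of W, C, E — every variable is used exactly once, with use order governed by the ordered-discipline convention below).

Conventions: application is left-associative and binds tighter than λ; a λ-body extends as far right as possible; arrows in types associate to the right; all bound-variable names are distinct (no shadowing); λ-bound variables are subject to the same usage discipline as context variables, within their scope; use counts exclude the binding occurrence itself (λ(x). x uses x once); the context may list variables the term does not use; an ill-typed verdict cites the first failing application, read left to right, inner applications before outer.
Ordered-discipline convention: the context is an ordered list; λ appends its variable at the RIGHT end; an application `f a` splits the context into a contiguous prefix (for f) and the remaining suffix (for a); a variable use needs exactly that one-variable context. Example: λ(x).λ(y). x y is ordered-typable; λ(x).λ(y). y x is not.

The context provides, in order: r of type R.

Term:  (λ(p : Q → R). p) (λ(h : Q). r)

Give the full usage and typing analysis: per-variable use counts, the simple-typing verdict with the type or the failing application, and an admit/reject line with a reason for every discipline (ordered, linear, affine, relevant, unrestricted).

use counts: r=1, p [bound]=1, h [bound]=0
order of uses: p, r
typing: ✓ — Q → R
ordered: ✗ — h never used (weakening)
linear: ✗ — h never used (weakening)
affine: ✓ — r, p, h: no repeats, contraction unneeded
relevant: ✗ — h never used (weakening)
unrestricted: ✓ — well-typed at Q → R; no restrictions here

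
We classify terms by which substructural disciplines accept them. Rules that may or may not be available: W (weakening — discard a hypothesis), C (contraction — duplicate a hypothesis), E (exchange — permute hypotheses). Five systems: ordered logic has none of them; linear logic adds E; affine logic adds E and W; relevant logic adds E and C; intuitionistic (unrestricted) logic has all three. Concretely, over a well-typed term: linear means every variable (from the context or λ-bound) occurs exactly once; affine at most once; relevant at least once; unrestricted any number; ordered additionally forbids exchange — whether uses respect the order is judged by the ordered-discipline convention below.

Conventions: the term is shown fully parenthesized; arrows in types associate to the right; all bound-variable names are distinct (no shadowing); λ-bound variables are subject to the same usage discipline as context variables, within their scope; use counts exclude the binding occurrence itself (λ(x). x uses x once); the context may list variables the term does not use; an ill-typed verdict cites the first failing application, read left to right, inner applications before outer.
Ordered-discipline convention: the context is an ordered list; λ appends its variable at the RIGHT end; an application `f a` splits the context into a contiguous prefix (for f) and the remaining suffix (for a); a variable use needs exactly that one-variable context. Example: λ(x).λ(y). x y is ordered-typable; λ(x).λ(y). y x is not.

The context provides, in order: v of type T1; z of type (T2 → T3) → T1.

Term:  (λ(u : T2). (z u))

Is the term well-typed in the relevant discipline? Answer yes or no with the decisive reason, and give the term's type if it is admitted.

no — a type mismatch blocks all five
counts: v=0, z=1, u [bound]=1
use order (left to right): z, u
typing: ill-typed: argument of type T2 where T2 → T3 is required
summary: ordered ✗, linear ✗, affine ✗, relevant ✗, unrestricted ✗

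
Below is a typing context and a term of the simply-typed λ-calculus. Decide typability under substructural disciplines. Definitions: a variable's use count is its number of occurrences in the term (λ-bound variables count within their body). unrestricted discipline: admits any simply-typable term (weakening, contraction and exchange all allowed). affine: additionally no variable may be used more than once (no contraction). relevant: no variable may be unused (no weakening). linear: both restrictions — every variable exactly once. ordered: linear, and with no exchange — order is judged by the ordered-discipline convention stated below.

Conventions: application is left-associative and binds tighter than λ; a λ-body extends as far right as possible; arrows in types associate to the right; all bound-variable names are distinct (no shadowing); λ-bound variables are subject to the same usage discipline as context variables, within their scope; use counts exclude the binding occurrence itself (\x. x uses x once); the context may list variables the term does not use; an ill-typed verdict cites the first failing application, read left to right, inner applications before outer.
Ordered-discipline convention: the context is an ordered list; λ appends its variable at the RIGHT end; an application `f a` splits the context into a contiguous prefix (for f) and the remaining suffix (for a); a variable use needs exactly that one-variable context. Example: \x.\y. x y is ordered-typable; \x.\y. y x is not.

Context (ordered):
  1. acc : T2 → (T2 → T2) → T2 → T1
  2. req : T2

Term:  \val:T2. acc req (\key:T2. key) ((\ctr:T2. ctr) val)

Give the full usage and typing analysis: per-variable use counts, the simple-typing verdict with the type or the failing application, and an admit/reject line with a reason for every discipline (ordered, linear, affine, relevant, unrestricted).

variable uses: acc ×1, req ×1, val (λ-bound) ×1, key (λ-bound) ×1, ctr (λ-bound) ×1
left-to-right use order: acc, req, key, ctr, val
typing: the term checks, with type T2 → T1
ordered: ✓, acc, req, val, key, ctr once each; derivable with no W/C/E
linear: ✓, exactly-once usage across acc, req, val, key, ctr
affine: ✓, no duplicate uses among acc, req, val, key, ctr
relevant: ✓, acc, req, val, key, ctr: all used, weakening unneeded
unrestricted: ✓, well-typed at T2 → T1; no restrictions here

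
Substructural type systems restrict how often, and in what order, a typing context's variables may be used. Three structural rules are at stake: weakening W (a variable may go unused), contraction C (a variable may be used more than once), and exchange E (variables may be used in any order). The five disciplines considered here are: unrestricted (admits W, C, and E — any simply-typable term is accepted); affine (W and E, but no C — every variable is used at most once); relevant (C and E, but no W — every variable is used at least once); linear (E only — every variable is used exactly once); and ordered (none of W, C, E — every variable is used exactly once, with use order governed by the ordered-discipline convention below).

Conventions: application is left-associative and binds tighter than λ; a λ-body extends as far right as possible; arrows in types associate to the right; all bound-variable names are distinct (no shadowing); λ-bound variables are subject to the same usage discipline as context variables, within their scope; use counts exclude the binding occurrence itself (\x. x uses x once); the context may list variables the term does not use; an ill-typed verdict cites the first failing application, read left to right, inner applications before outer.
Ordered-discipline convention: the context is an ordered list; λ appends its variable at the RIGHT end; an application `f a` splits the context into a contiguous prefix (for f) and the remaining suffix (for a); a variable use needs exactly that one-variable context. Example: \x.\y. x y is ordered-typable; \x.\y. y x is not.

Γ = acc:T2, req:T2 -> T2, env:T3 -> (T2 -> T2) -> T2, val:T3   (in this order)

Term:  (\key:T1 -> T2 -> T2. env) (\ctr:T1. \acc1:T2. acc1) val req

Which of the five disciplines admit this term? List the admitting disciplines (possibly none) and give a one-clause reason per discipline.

admitted by: affine, unrestricted
usage: acc: 0×; req: 1×; env: 1×; val: 1×; key (λ-bound): 0×; ctr (λ-bound): 0×; acc1 (λ-bound): 1×
use order (left to right): env, acc1, val, req
typing: well-typed — term : T2
ordered: ✗ — unused: acc, key, ctr — weakening required
linear: ✗ — unused: acc, key, ctr — weakening required
affine: ✓ — at most one use each (acc, req, env, val, key, ctr, acc1)
relevant: ✗ — unused: acc, key, ctr — weakening required
unrestricted: ✓ — type-checks (T2) and nothing is barred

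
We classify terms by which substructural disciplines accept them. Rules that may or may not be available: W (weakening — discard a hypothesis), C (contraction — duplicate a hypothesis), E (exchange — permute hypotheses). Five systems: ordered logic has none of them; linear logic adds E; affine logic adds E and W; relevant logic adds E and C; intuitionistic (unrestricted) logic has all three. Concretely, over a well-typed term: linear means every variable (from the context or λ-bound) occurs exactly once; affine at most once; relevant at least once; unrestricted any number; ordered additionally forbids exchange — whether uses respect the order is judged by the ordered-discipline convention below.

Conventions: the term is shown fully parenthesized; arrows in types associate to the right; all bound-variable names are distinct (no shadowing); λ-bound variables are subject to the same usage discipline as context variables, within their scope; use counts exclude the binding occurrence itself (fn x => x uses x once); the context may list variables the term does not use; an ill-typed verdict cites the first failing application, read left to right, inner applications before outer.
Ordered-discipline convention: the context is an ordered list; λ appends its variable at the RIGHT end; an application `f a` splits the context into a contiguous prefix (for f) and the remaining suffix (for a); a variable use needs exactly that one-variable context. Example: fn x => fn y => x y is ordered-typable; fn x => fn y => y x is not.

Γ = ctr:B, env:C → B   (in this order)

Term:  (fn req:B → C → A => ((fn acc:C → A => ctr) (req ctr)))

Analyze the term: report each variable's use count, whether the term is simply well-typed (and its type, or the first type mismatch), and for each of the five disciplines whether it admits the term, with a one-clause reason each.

usage: ctr: 2, env: 0, req (bound): 1, acc (bound): 0
uses in reading order: ctr, req, ctr
typing: well-typed — term : (B → C → A) → B
ordered: ✗, needs contraction — ctr ×2; env, acc never used (weakening)
linear: ✗, needs contraction — ctr ×2; env, acc never used (weakening)
affine: ✗, needs contraction — ctr ×2
relevant: ✗, env, acc never used (weakening)
unrestricted: ✓, well-typed at (B → C → A) → B; no restrictions here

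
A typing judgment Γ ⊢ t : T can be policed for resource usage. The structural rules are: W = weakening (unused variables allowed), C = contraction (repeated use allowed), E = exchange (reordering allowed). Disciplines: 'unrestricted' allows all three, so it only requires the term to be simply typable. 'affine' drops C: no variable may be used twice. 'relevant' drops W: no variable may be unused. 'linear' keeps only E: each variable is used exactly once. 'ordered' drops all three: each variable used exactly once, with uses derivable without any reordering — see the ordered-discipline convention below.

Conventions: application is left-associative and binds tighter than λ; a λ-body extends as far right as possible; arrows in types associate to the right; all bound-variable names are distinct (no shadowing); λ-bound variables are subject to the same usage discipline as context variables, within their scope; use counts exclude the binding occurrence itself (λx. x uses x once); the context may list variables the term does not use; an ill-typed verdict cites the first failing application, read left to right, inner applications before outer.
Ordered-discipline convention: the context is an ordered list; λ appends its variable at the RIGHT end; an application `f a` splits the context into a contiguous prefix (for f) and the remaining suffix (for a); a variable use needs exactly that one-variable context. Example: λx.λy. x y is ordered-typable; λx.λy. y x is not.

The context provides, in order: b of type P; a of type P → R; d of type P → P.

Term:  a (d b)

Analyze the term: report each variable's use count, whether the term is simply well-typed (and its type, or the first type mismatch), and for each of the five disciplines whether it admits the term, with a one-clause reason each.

usage: b: 1, a: 1, d: 1
uses in reading order: a, d, b
typing: ✓ — R
ordered: ✗ — use order a, d, b needs exchange
linear: ✓ — single use per variable (b, a, d)
affine: ✓ — none of b, a, d used more than once
relevant: ✓ — b, a, d: all used, weakening unneeded
unrestricted: ✓ — well-typed at R; no restrictions here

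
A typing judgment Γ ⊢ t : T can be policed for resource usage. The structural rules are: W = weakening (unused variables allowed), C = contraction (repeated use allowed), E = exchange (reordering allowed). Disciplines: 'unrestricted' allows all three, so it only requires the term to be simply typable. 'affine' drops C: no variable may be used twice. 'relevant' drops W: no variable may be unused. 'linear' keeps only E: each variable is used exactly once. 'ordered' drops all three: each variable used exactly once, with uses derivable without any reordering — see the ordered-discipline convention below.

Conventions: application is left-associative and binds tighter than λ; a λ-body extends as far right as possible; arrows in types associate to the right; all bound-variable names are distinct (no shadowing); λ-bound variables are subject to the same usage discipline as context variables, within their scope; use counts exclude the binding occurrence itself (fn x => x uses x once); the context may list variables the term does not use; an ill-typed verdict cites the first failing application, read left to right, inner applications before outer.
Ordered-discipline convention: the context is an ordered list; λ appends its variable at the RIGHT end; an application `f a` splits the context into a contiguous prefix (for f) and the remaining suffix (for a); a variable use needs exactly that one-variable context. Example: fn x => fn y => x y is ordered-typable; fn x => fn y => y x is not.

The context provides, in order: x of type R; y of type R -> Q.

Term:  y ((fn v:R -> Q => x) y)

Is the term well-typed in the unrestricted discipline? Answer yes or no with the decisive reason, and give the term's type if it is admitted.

yes — type-checks (Q) and nothing is barred; term : Q
usage: x: 1, y: 2, v (λ-bound): 0
order of uses: y, x, y
typing: the term checks, with type Q
across the five disciplines: ordered ✗, linear ✗, affine ✗, relevant ✗, unrestricted ✓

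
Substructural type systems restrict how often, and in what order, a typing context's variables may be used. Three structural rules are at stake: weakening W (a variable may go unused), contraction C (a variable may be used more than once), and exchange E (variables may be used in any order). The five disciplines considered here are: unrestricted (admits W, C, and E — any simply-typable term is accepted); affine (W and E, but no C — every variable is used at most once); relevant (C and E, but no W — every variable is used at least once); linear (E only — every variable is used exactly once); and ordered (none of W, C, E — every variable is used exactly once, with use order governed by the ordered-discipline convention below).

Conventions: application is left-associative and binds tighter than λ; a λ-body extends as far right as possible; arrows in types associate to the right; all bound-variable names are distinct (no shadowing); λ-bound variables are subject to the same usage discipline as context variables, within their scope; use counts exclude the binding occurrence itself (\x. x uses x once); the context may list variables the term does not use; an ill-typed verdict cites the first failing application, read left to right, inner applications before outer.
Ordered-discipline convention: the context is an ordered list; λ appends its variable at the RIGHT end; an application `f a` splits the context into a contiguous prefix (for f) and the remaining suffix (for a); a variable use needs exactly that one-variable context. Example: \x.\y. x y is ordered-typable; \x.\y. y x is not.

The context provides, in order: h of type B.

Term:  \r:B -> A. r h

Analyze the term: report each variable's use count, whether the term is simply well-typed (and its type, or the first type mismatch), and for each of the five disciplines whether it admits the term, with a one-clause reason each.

use counts: h: 1×, r [bound]: 1×
use order (left to right): r, h
typing: well-typed — term : (B -> A) -> A
ordered ✗ (no contiguous prefix/suffix split fits r, h)
linear ✓ (h, r: one use apiece)
affine ✓ (no duplicate uses among h, r)
relevant ✓ (every one of h, r appears)
unrestricted ✓ (simply typable at (B -> A) -> A; W, C, E all held)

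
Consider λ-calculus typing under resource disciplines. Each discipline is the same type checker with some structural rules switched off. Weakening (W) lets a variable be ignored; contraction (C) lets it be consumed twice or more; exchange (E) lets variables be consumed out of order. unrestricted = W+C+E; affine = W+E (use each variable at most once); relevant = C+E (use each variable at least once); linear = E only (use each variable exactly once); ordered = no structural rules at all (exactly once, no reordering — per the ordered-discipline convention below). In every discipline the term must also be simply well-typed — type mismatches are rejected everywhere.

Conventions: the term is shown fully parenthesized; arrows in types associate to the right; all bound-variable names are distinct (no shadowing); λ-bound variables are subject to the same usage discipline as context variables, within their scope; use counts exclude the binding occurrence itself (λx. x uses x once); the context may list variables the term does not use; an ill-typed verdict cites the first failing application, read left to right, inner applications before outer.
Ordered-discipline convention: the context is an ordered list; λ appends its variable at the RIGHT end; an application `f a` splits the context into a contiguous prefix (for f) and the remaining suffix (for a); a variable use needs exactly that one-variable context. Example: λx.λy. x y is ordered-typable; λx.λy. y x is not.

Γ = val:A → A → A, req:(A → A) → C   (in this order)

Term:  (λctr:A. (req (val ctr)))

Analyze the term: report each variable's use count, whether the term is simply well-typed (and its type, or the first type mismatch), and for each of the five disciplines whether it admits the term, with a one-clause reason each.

counts: val ×1; req ×1; ctr (bound) ×1
order of uses: req, val, ctr
typing: well-typed — term : A → C
ordered: ✗, use order req, val, ctr needs exchange
linear: ✓, single use per variable (val, req, ctr)
affine: ✓, val, req, ctr: no repeats, contraction unneeded
relevant: ✓, at least one use each (val, req, ctr)
unrestricted: ✓, well-typed at A → C; no restrictions here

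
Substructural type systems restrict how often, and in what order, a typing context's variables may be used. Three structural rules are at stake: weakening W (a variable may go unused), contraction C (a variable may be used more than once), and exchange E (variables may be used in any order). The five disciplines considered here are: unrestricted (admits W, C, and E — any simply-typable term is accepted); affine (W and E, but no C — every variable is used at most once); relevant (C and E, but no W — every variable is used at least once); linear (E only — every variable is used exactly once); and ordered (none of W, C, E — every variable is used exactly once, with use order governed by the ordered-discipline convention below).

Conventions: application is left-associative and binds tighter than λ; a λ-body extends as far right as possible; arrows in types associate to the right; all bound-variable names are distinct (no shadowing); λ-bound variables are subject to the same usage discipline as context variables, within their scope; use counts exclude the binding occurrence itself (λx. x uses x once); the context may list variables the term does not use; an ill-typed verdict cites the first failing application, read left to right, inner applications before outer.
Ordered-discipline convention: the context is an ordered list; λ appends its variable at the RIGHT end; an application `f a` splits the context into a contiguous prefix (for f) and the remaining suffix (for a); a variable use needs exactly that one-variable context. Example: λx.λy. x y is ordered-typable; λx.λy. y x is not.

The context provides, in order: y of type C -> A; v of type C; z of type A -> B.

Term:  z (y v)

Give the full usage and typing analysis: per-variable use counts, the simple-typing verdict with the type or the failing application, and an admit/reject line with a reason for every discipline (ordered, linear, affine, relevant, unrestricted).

variable uses: y=1; v=1; z=1
use order (left to right): z, y, v
typing: the term checks, with type B
ordered ✗ (use order z, y, v needs exchange)
linear ✓ (single use per variable (y, v, z))
affine ✓ (y, v, z: no repeats, contraction unneeded)
relevant ✓ (none of y, v, z goes unused)
unrestricted ✓ (typability at B is all that's needed)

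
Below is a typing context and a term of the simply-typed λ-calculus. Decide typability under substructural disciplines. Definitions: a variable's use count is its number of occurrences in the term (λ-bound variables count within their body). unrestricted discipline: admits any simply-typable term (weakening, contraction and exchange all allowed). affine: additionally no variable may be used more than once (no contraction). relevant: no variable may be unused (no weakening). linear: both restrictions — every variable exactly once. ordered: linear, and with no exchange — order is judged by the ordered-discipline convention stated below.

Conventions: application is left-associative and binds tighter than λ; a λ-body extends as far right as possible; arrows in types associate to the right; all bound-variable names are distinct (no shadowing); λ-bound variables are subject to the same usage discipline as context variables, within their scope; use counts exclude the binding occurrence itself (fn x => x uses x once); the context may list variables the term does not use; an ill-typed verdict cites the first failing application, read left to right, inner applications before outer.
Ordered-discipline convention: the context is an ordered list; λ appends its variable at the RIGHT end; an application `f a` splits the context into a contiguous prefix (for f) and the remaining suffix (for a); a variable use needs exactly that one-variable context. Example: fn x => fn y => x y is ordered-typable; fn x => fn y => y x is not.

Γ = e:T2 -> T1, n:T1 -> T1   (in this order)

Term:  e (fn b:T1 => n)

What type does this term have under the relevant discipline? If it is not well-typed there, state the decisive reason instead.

not well-typed under relevant — the type mismatch rejects it
use counts: e: 1, n: 1, b [bound]: 0
use order (left to right): e, n
typing: ill-typed: an application expects T2 but receives T1 -> T1 -> T1
all disciplines: ordered ✗; linear ✗; affine ✗; relevant ✗; unrestricted ✗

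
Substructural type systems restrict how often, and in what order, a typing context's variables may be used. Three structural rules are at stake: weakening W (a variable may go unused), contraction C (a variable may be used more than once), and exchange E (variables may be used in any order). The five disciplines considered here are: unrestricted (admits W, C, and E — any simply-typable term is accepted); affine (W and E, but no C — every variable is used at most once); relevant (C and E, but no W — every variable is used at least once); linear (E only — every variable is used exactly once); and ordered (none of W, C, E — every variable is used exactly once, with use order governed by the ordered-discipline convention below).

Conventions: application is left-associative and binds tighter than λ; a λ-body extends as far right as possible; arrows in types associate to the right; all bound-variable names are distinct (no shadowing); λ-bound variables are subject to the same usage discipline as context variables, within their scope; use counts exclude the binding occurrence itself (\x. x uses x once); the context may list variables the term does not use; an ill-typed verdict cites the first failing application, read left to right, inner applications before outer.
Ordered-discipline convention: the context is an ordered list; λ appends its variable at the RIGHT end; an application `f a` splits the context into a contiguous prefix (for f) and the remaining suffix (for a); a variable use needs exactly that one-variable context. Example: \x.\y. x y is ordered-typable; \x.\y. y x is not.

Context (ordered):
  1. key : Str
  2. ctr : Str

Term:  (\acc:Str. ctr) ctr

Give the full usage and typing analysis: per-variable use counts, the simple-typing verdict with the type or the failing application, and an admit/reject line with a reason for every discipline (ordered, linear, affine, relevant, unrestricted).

usage: key=0; ctr=2; acc (bound)=0
uses in reading order: ctr, ctr
typing: well-typed — term : Str
ordered: ✗, uses contraction: ctr ×2; key, acc never used (weakening)
linear: ✗, uses contraction: ctr ×2; key, acc never used (weakening)
affine: ✗, uses contraction: ctr ×2
relevant: ✗, key, acc never used (weakening)
unrestricted: ✓, simply typable at Str; W, C, E all held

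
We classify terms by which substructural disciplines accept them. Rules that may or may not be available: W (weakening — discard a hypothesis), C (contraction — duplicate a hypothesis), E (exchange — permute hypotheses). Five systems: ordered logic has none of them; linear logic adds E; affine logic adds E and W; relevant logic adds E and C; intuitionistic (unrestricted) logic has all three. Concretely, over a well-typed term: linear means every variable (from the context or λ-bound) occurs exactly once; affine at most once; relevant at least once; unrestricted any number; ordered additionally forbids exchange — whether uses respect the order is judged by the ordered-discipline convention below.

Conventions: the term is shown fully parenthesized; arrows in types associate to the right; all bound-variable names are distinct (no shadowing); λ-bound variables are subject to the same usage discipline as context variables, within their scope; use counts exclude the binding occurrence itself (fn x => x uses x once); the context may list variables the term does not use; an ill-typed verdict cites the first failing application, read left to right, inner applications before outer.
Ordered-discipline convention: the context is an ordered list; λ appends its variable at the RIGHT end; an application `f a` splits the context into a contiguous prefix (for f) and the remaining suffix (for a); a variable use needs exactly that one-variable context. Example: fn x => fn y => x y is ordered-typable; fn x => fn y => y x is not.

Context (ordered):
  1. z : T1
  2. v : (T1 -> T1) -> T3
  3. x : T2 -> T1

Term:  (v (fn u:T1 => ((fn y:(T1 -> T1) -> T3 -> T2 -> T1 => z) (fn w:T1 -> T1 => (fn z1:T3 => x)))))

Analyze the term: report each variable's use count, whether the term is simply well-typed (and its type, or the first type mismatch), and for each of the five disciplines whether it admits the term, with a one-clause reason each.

counts: z: 1×, v: 1×, x: 1×, u [bound]: 0×, y [bound]: 0×, w [bound]: 0×, z1 [bound]: 0×
use order (left to right): v, z, x
typing: well-typed at T3
ordered: ✗, u, y, w, z1 never used (weakening)
linear: ✗, u, y, w, z1 never used (weakening)
affine: ✓, at most one use each (z, v, x, u, y, w, z1)
relevant: ✗, u, y, w, z1 never used (weakening)
unrestricted: ✓, well-typed at T3; no restrictions here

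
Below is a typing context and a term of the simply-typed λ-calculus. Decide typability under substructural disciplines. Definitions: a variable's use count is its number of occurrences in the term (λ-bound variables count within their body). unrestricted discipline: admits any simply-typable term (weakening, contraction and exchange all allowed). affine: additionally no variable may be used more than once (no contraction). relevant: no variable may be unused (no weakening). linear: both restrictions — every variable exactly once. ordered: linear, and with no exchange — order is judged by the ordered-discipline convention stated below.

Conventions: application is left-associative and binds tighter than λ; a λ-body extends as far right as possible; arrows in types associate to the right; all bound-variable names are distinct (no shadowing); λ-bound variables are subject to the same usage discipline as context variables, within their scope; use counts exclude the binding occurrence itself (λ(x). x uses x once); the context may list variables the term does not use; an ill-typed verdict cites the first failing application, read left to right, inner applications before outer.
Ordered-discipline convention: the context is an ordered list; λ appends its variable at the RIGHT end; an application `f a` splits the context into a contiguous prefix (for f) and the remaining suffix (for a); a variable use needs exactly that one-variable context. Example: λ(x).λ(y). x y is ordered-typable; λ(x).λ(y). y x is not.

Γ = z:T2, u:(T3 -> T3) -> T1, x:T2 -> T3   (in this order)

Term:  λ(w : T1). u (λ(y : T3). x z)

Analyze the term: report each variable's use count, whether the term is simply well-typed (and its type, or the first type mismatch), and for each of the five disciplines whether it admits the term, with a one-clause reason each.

usage: z: 1×; u: 1×; x: 1×; w (bound): 0×; y (bound): 0×
use order (left to right): u, x, z
typing: the term checks, with type T1 -> T1
ordered: ✗ — unused: w, y — weakening required
linear: ✗ — unused: w, y — weakening required
affine: ✓ — none of z, u, x, w, y used more than once
relevant: ✗ — unused: w, y — weakening required
unrestricted: ✓ — simply typable at T1 -> T1; W, C, E all held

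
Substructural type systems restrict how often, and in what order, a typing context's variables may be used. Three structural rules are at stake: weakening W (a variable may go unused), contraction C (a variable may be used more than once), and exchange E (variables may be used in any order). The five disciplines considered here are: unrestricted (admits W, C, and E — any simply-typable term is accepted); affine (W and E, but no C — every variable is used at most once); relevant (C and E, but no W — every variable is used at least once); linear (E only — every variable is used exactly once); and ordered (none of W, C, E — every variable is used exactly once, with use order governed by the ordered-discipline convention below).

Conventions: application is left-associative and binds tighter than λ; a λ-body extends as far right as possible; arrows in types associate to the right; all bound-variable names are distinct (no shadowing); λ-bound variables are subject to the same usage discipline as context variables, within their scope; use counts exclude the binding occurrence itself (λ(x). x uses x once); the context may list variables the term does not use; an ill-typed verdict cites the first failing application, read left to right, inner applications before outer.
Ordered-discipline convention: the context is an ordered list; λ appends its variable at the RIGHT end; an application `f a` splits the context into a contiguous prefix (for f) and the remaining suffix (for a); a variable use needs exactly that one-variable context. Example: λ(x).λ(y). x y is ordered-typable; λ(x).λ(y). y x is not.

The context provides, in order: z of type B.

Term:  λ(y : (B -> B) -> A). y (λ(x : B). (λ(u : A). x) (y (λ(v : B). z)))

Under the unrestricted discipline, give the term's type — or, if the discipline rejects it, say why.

term : ((B -> B) -> A) -> A
use counts: z: 1×, y (bound): 2×, x (bound): 1×, u (bound): 0×, v (bound): 0×
uses in reading order: y, x, y, z
typing: the term checks, with type ((B -> B) -> A) -> A
across the five disciplines: ordered ✗, linear ✗, affine ✗, relevant ✗, unrestricted ✓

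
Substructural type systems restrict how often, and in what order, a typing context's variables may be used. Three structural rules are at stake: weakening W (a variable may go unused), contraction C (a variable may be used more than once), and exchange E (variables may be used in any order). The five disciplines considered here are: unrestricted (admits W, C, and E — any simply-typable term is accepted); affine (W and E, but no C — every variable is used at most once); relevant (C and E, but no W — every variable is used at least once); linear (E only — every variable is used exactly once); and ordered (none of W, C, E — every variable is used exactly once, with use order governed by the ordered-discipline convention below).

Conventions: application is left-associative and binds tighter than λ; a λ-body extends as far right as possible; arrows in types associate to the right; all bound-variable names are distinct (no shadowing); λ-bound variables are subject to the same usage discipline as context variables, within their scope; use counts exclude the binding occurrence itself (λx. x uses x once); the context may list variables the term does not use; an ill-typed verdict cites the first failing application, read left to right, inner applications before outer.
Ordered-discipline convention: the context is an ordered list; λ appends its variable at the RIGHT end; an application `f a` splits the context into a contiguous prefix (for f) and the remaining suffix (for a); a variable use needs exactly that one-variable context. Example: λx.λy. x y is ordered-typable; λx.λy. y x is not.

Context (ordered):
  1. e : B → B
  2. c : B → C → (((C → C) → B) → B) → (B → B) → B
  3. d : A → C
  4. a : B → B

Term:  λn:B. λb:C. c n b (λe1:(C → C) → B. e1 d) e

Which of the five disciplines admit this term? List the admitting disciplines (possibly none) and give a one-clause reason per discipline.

admitted by: none
use counts: e ×1, c ×1, d ×1, a ×0, n (bound) ×1, b (bound) ×1, e1 (bound) ×1
uses in reading order: c, n, b, e1, d, e
typing: ill-typed: a function awaiting C → C gets A → C
ordered ✗ (fails simple typing)
linear ✗ (a type mismatch blocks all five)
affine ✗ (the type mismatch rejects it)
relevant ✗ (not simply typable)
unrestricted ✗ (fails simple typing)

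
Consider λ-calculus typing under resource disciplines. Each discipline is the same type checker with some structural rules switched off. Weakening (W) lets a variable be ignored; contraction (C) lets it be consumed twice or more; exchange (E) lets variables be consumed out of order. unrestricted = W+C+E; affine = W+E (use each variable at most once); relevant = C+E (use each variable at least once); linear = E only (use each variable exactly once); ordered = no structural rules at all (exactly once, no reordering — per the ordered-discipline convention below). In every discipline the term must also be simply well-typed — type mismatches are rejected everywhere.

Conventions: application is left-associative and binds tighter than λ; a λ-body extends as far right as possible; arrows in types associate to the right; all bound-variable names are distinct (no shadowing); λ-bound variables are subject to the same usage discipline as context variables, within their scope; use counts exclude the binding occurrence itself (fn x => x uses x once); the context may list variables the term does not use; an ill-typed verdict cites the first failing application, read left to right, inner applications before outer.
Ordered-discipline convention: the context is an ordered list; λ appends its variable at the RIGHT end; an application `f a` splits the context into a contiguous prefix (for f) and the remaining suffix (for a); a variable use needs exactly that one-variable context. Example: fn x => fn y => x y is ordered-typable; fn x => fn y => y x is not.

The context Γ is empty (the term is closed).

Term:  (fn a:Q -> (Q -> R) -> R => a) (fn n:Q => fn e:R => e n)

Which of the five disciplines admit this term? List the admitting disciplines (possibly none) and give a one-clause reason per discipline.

admitted by: none
counts: a [bound]: 1, n [bound]: 1, e [bound]: 1
left-to-right use order: a, e, n
typing: ill-typed: applying a non-function (R)
ordered: ✗ — the type mismatch rejects it
linear: ✗ — not simply typable
affine: ✗ — fails simple typing
relevant: ✗ — a type mismatch blocks all five
unrestricted: ✗ — the type mismatch rejects it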